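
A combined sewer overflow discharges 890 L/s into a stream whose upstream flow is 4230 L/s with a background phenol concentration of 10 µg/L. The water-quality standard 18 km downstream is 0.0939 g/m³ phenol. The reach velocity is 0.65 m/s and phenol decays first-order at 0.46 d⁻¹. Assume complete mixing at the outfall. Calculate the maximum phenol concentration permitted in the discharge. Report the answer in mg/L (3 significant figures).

890 L/s = 0.89 m³/s.
4230 L/s = 4.23 m³/s.
10 µg/L = 0.01 mg/L.
Travel time to the compliance point: t = 1.8e+04/0.65 = 2.769e+04 s = 0.3205 d; decay factor exp(−0.46·0.3205) = 0.8629.
So the concentration just after mixing may be at most 0.0939/0.8629 = 0.1088 mg/L.
Mass balance: 0.1088·5.12 = 0.89·Cₑ + 4.23·0.01.
Cₑ = (0.5571 − 0.0423) / 0.89 = 0.5785 mg/L.

0.578 mg/L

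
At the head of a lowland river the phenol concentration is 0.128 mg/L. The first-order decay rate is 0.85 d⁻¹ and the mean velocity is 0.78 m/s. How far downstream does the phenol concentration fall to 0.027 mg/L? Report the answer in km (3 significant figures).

123 km

From C = C₀·e^(−kt), t = ln(C₀/C)/k = ln(0.128/0.027)/0.85 = 1.556/0.85 = 1.831 d.
Distance = v·t = 0.78 m/s × 1.582e+05 s = 1.234e+05 m = 123.4 km.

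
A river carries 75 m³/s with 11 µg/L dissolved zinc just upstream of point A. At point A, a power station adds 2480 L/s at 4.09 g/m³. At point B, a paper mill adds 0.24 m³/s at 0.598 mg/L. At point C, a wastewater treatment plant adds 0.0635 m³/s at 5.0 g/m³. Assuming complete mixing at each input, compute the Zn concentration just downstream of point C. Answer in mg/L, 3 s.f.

11 µg/L = 0.011 mg/L.
2480 L/s = 2.48 m³/s.
After input A: C = (75·0.011 + 2.48·4.09) / 77.48 = 0.1416 mg/L.
After input B: C = (77.48·0.1416 + 0.24·0.598) / 77.72 = 0.143 mg/L.
After input C: C = (77.72·0.143 + 0.0635·5) / 77.78 = 0.1469 mg/L.

0.147 mg/L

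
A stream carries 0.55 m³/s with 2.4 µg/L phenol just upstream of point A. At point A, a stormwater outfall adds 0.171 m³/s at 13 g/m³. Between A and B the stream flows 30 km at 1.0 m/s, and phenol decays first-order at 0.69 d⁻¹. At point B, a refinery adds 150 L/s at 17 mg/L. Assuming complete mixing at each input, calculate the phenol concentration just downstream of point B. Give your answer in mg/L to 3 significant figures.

2.4 µg/L = 0.0024 mg/L.
After input A: C = (0.55·0.0024 + 0.171·13) / 0.721 = 3.085 mg/L.
Over the 30 km reach to input B (t = 3e+04 s = 0.3472 d), decay gives C = 3.085·exp(−0.69·0.3472) = 2.428 mg/L.
150 L/s = 0.15 m³/s.
After input B: C = (0.721·2.428 + 0.15·17) / 0.871 = 4.937 mg/L.

4.94 mg/L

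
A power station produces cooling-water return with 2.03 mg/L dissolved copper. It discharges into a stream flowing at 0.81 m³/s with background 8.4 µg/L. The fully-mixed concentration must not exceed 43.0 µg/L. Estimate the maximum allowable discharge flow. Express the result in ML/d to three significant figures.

1.22 ML/d

8.4 µg/L = 0.0084 mg/L.
43.0 µg/L = 0.043 mg/L.
Mass balance at complete mixing: C_std·(Q_w + Q_r) = Q_w·C_e + Q_r·C_b.
Rearranging, Q_w = Q_r·(C_std − C_b)/(C_e − C_std) = 0.81·(0.043 − 0.0084) / (2.03 − 0.043) = 0.0141 m³/s.
= 1.219 ML/d.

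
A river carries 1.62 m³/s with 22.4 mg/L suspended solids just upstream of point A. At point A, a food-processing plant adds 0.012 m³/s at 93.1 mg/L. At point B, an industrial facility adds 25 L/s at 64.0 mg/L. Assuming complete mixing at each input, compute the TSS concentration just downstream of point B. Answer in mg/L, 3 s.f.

23.5 mg/L

After input A: C = (1.62·22.4 + 0.012·93.1) / 1.632 = 22.92 mg/L.
25 L/s = 0.025 m³/s.
After input B: C = (1.632·22.92 + 0.025·64) / 1.657 = 23.54 mg/L.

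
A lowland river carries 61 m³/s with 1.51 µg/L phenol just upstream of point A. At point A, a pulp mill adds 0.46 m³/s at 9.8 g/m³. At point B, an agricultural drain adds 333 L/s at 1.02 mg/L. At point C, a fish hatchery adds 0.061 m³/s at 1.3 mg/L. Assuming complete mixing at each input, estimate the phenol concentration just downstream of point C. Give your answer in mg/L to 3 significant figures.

1.51 µg/L = 0.00151 mg/L.
After input A: C = (61·0.00151 + 0.46·9.8) / 61.46 = 0.07485 mg/L.
333 L/s = 0.333 m³/s.
After input B: C = (61.46·0.07485 + 0.333·1.02) / 61.79 = 0.07994 mg/L.
After input C: C = (61.79·0.07994 + 0.061·1.3) / 61.85 = 0.08114 mg/L.

0.0811 mg/L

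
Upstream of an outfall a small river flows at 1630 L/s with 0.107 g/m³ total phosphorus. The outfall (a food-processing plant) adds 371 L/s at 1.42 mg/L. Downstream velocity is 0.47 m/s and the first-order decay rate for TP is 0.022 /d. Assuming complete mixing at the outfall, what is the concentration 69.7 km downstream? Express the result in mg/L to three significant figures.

371 L/s = 0.371 m³/s.
1630 L/s = 1.63 m³/s.
After complete mixing, C₀ = (0.371·1.42 + 1.63·0.107) / 2.001 = 0.3504 mg/L.
Travel time t = 6.97e+04 m / 0.47 m/s = 1.483e+05 s = 1.716 d.
C = 0.3504·exp(−0.022·1.716) = 0.3504·0.9629 = 0.3375 mg/L.

0.337 mg/L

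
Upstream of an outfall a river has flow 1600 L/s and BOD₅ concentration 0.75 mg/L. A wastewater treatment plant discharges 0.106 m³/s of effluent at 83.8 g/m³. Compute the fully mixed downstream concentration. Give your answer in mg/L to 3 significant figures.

1600 L/s = 1.6 m³/s.
Flow-weighted mixing gives C = (0.106·83.8 + 1.6·0.75) / (0.106 + 1.6) = 10.08/1.706 = 5.91 mg/L.

5.91 mg/L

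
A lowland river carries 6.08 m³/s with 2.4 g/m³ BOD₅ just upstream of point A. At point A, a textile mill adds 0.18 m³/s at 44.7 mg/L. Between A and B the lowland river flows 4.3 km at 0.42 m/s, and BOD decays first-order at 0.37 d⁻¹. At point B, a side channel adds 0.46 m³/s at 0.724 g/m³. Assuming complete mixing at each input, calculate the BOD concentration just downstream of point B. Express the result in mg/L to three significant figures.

After input A: C = (6.08·2.4 + 0.18·44.7) / 6.26 = 3.616 mg/L.
Over the 4.3 km reach to input B (t = 1.024e+04 s = 0.1185 d), decay gives C = 3.616·exp(−0.37·0.1185) = 3.461 mg/L.
After input B: C = (6.26·3.461 + 0.46·0.724) / 6.72 = 3.274 mg/L.

3.27 mg/L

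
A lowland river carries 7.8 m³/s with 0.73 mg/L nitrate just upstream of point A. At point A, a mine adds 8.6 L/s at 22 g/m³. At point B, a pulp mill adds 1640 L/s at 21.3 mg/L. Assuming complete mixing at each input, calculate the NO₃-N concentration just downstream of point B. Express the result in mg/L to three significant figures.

8.6 L/s = 0.0086 m³/s.
After input A: C = (7.8·0.73 + 0.0086·22) / 7.809 = 0.7534 mg/L.
1640 L/s = 1.64 m³/s.
After input B: C = (7.809·0.7534 + 1.64·21.3) / 9.449 = 4.32 mg/L.

4.32 mg/L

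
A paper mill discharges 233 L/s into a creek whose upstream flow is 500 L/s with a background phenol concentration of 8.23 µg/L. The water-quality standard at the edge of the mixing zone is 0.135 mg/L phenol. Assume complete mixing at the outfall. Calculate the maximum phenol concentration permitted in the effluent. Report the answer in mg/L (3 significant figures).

0.407 mg/L

233 L/s = 0.233 m³/s.
500 L/s = 0.5 m³/s.
8.23 µg/L = 0.00823 mg/L.
Mass balance: 0.135·0.733 = 0.233·Cₑ + 0.5·0.00823.
Cₑ = (0.09896 − 0.004115) / 0.233 = 0.407 mg/L.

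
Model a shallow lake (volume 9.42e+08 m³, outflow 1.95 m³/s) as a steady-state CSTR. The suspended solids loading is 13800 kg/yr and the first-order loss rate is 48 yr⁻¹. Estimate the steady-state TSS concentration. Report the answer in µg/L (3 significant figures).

0.305 µg/L

Outflow Q = 1.95 m³/s × 3.156e+07 s/yr = 6.154e+07 m³/yr.
Steady-state CSTR mass balance: W = Q·C + k·V·C, so C = W/(Q + kV).
Q + kV = 6.154e+07 + 48·9.42e+08 = 4.528e+10 m³/yr.
C = 13800/4.528e+10 = 3.048e-07 kg/m³ = 0.0003048 mg/L = 0.3048 µg/L.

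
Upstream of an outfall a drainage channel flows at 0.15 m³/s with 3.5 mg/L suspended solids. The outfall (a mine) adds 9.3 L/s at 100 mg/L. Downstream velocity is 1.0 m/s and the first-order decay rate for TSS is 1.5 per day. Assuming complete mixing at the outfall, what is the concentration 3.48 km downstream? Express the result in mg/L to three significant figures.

9.3 L/s = 0.0093 m³/s.
After complete mixing, C₀ = (0.0093·100 + 0.15·3.5) / 0.1593 = 9.134 mg/L.
Travel time t = 3480 m / 1.0 m/s = 3480 s = 0.04028 d.
C = 9.134·exp(−1.5·0.04028) = 9.134·0.9414 = 8.598 mg/L.

8.60 mg/L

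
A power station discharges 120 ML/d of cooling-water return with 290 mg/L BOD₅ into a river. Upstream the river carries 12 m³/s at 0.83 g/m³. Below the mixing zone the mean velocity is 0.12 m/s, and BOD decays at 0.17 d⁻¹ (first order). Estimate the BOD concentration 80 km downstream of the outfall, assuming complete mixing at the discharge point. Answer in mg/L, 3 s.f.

120 ML/d = 1.389 m³/s.
After complete mixing, C₀ = (1.389·290 + 12·0.83) / 13.39 = 30.83 mg/L.
Travel time t = 8e+04 m / 0.12 m/s = 6.667e+05 s = 7.716 d.
C = 30.83·exp(−0.17·7.716) = 30.83·0.2694 = 8.303 mg/L.

8.30 mg/L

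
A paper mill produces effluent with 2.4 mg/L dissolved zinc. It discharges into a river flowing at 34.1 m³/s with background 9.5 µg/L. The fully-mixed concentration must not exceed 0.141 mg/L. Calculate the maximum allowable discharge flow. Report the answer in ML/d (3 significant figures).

172 ML/d

9.5 µg/L = 0.0095 mg/L.
Mass balance at complete mixing: C_std·(Q_w + Q_r) = Q_w·C_e + Q_r·C_b.
Rearranging, Q_w = Q_r·(C_std − C_b)/(C_e − C_std) = 34.1·(0.141 − 0.0095) / (2.4 − 0.141) = 1.985 m³/s.
= 171.5 ML/d.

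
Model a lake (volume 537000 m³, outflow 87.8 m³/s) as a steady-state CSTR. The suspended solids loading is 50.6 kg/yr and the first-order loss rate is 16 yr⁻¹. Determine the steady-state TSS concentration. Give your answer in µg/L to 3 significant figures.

Outflow Q = 87.8 m³/s × 3.156e+07 s/yr = 2.771e+09 m³/yr.
Steady-state CSTR mass balance: W = Q·C + k·V·C, so C = W/(Q + kV).
Q + kV = 2.771e+09 + 16·537000 = 2.779e+09 m³/yr.
C = 50.6/2.779e+09 = 1.821e-08 kg/m³ = 1.821e-05 mg/L = 0.01821 µg/L.

0.0182 µg/L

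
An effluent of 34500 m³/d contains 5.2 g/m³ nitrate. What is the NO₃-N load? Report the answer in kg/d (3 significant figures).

179 kg/d

34500 m³/d = 0.3993 m³/s.
Mass flux = Q·C = 0.3993 m³/s × 5.2 g/m³ = 2.076 g/s.
= 2.076 g/s × 86.4 = 179.4 kg/d.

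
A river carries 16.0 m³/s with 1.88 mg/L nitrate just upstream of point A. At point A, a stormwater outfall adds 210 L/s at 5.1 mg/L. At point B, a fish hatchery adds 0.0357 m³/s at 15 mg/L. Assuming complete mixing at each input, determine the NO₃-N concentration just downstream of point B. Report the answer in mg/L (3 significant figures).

1.95 mg/L

210 L/s = 0.21 m³/s.
After input A: C = (16·1.88 + 0.21·5.1) / 16.21 = 1.922 mg/L.
After input B: C = (16.21·1.922 + 0.0357·15) / 16.25 = 1.95 mg/L.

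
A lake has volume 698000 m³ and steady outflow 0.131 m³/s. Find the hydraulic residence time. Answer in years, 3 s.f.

0.169 yr

Q = 0.131 m³/s × 3.156e+07 s/yr = 4.134e+06 m³/yr.
Hydraulic residence time τ = V/Q = 698000/4.134e+06 = 0.1688 yr.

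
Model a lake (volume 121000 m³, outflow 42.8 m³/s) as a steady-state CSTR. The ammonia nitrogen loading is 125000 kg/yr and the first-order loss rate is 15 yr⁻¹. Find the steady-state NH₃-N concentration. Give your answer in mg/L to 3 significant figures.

Outflow Q = 42.8 m³/s × 3.156e+07 s/yr = 1.351e+09 m³/yr.
Steady-state CSTR mass balance: W = Q·C + k·V·C, so C = W/(Q + kV).
Q + kV = 1.351e+09 + 15·121000 = 1.352e+09 m³/yr.
C = 125000/1.352e+09 = 9.242e-05 kg/m³ = 0.09242 mg/L.

0.0924 mg/L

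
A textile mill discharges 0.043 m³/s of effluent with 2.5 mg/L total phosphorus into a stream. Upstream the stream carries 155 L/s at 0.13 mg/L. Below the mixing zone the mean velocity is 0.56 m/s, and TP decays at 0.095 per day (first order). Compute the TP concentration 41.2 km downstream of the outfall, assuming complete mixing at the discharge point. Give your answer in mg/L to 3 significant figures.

155 L/s = 0.155 m³/s.
After complete mixing, C₀ = (0.043·2.5 + 0.155·0.13) / 0.198 = 0.6447 mg/L.
Travel time t = 4.12e+04 m / 0.56 m/s = 7.357e+04 s = 0.8515 d.
C = 0.6447·exp(−0.095·0.8515) = 0.6447·0.9223 = 0.5946 mg/L.

0.595 mg/L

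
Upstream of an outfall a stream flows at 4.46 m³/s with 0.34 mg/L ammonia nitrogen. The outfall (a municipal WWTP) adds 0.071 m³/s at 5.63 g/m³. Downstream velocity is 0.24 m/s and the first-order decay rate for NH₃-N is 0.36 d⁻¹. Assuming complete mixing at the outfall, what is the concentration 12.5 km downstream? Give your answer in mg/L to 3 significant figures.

After complete mixing, C₀ = (0.071·5.63 + 4.46·0.34) / 4.531 = 0.4229 mg/L.
Travel time t = 1.25e+04 m / 0.24 m/s = 5.208e+04 s = 0.6028 d.
C = 0.4229·exp(−0.36·0.6028) = 0.4229·0.8049 = 0.3404 mg/L.

0.340 mg/L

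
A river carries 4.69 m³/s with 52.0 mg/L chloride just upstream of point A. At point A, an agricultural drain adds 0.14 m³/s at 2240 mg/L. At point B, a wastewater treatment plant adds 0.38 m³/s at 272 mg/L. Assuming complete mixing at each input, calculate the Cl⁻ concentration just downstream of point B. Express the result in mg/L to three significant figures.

127 mg/L

After input A: C = (4.69·52 + 0.14·2240) / 4.83 = 115.4 mg/L.
After input B: C = (4.83·115.4 + 0.38·272) / 5.21 = 126.8 mg/L.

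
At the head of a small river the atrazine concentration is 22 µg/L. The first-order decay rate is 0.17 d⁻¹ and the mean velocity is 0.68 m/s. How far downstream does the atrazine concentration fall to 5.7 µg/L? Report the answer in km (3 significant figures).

From C = C₀·e^(−kt), t = ln(C₀/C)/k = ln(22/5.7)/0.17 = 1.351/0.17 = 7.945 d.
Distance = v·t = 0.68 m/s × 6.864e+05 s = 4.668e+05 m = 466.8 km.

467 km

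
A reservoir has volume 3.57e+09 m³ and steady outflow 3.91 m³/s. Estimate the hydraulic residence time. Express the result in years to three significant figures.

Q = 3.91 m³/s × 3.156e+07 s/yr = 1.234e+08 m³/yr.
Hydraulic residence time τ = V/Q = 3.57e+09/1.234e+08 = 28.93 yr.

28.9 yr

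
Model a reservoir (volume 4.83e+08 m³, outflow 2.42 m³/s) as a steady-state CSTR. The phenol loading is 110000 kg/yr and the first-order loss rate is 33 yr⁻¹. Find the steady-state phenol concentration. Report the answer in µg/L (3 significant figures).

Outflow Q = 2.42 m³/s × 3.156e+07 s/yr = 7.637e+07 m³/yr.
Steady-state CSTR mass balance: W = Q·C + k·V·C, so C = W/(Q + kV).
Q + kV = 7.637e+07 + 33·4.83e+08 = 1.602e+10 m³/yr.
C = 110000/1.602e+10 = 6.868e-06 kg/m³ = 0.006868 mg/L = 6.868 µg/L.

6.87 µg/L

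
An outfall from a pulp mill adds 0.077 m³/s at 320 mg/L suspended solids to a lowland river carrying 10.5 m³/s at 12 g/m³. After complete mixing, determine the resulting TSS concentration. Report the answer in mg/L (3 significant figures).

14.2 mg/L

Conservation of mass across the mixing zone: C = (0.077·320 + 10.5·12) / (0.077 + 10.5) = 150.6/10.58 = 14.24 mg/L.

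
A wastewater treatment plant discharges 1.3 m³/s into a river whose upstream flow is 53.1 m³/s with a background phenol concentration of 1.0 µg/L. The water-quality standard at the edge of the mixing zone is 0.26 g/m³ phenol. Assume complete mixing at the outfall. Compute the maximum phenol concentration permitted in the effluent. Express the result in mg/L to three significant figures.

1.0 µg/L = 0.001 mg/L.
Mass balance: 0.26·54.4 = 1.3·Cₑ + 53.1·0.001.
Cₑ = (14.14 − 0.0531) / 1.3 = 10.84 mg/L.

10.8 mg/L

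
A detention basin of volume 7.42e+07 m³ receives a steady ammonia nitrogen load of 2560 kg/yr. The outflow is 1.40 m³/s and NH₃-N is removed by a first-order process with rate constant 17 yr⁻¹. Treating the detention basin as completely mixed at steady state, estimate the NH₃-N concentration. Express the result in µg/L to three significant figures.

Outflow Q = 1.40 m³/s × 3.156e+07 s/yr = 4.418e+07 m³/yr.
Steady-state CSTR mass balance: W = Q·C + k·V·C, so C = W/(Q + kV).
Q + kV = 4.418e+07 + 17·7.42e+07 = 1.306e+09 m³/yr.
C = 2560/1.306e+09 = 1.961e-06 kg/m³ = 0.001961 mg/L = 1.961 µg/L.

1.96 µg/L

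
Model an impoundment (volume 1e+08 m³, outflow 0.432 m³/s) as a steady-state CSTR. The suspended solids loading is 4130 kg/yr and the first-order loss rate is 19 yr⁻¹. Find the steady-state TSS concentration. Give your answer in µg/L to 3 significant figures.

Outflow Q = 0.432 m³/s × 3.156e+07 s/yr = 1.363e+07 m³/yr.
Steady-state CSTR mass balance: W = Q·C + k·V·C, so C = W/(Q + kV).
Q + kV = 1.363e+07 + 19·1e+08 = 1.914e+09 m³/yr.
C = 4130/1.914e+09 = 2.158e-06 kg/m³ = 0.002158 mg/L = 2.158 µg/L.

2.16 µg/L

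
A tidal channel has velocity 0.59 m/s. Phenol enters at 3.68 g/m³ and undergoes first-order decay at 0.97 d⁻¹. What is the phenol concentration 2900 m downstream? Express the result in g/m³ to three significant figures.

3.48 g/m³

Travel time t = 2900 m / 0.59 m/s = 2900/0.59 = 4915 s = 0.05689 d.
First-order decay: C = 3.68·exp(−0.97·0.05689) = 3.68·0.9463 = 3.482 g/m³.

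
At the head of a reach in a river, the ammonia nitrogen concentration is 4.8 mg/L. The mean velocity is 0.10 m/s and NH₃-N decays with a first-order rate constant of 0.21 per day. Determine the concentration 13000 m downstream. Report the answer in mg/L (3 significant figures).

Travel time t = 13000 m / 0.10 m/s = 1.3e+04/0.10 = 1.3e+05 s = 1.505 d.
First-order decay: C = 4.8·exp(−0.21·1.505) = 4.8·0.7291 = 3.5 mg/L.

3.50 mg/L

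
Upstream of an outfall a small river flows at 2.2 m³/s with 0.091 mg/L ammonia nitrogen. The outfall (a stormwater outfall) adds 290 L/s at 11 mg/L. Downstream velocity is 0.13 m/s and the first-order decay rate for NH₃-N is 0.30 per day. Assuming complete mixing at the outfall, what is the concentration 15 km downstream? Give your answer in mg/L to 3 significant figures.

0.912 mg/L

290 L/s = 0.29 m³/s.
After complete mixing, C₀ = (0.29·11 + 2.2·0.091) / 2.49 = 1.362 mg/L.
Travel time t = 1.5e+04 m / 0.13 m/s = 1.154e+05 s = 1.335 d.
C = 1.362·exp(−0.30·1.335) = 1.362·0.6699 = 0.9121 mg/L.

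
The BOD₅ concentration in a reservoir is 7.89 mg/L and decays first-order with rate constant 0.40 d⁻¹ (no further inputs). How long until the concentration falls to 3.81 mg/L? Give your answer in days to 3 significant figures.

1.82 d

t = ln(C₀/C)/k = ln(7.89/3.81)/0.40 = 0.728/0.40 = 1.82 d.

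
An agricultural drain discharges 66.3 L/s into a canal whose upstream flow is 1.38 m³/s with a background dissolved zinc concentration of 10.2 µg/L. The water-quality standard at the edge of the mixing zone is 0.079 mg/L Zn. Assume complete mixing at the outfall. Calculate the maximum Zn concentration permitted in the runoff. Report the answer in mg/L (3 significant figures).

66.3 L/s = 0.0663 m³/s.
10.2 µg/L = 0.0102 mg/L.
Mass balance: 0.079·1.446 = 0.0663·Cₑ + 1.38·0.0102.
Cₑ = (0.1143 − 0.01408) / 0.0663 = 1.511 mg/L.

1.51 mg/L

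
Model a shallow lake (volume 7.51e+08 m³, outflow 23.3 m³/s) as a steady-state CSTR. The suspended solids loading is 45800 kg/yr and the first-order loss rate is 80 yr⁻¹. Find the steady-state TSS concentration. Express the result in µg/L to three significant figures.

0.753 µg/L

Outflow Q = 23.3 m³/s × 3.156e+07 s/yr = 7.353e+08 m³/yr.
Steady-state CSTR mass balance: W = Q·C + k·V·C, so C = W/(Q + kV).
Q + kV = 7.353e+08 + 80·7.51e+08 = 6.082e+10 m³/yr.
C = 45800/6.082e+10 = 7.531e-07 kg/m³ = 0.0007531 mg/L = 0.7531 µg/L.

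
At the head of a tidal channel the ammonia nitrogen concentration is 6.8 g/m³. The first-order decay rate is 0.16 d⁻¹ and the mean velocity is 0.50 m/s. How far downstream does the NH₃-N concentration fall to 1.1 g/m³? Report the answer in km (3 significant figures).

From C = C₀·e^(−kt), t = ln(C₀/C)/k = ln(6.8/1.1)/0.16 = 1.822/0.16 = 11.39 d.
Distance = v·t = 0.50 m/s × 9.837e+05 s = 4.918e+05 m = 491.8 km.

492 km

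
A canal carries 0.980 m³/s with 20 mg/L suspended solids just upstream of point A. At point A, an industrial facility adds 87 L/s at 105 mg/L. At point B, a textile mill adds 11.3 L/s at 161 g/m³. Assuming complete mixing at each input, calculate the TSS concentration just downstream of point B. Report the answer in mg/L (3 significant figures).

87 L/s = 0.087 m³/s.
After input A: C = (0.98·20 + 0.087·105) / 1.067 = 26.93 mg/L.
11.3 L/s = 0.0113 m³/s.
After input B: C = (1.067·26.93 + 0.0113·161) / 1.078 = 28.34 mg/L.

28.3 mg/L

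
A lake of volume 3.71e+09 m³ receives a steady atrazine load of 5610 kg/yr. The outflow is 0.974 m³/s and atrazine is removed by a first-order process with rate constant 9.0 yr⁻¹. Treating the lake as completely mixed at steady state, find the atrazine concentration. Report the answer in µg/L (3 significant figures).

Outflow Q = 0.974 m³/s × 3.156e+07 s/yr = 3.074e+07 m³/yr.
Steady-state CSTR mass balance: W = Q·C + k·V·C, so C = W/(Q + kV).
Q + kV = 3.074e+07 + 9.0·3.71e+09 = 3.342e+10 m³/yr.
C = 5610/3.342e+10 = 1.679e-07 kg/m³ = 0.0001679 mg/L = 0.1679 µg/L.

0.168 µg/L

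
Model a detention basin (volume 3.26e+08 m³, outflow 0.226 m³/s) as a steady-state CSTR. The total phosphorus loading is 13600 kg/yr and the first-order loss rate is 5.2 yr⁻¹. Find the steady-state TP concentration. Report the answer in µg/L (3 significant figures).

Outflow Q = 0.226 m³/s × 3.156e+07 s/yr = 7.132e+06 m³/yr.
Steady-state CSTR mass balance: W = Q·C + k·V·C, so C = W/(Q + kV).
Q + kV = 7.132e+06 + 5.2·3.26e+08 = 1.702e+09 m³/yr.
C = 13600/1.702e+09 = 7.989e-06 kg/m³ = 0.007989 mg/L = 7.989 µg/L.

7.99 µg/L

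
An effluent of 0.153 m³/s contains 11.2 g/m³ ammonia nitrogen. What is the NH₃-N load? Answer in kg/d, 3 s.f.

148 kg/d

Mass flux = Q·C = 0.153 m³/s × 11.2 g/m³ = 1.714 g/s.
= 1.714 g/s × 86.4 = 148.1 kg/d.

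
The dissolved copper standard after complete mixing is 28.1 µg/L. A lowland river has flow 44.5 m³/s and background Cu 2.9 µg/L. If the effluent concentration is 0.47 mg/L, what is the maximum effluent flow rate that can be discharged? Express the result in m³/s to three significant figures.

2.9 µg/L = 0.0029 mg/L.
28.1 µg/L = 0.0281 mg/L.
Mass balance at complete mixing: C_std·(Q_w + Q_r) = Q_w·C_e + Q_r·C_b.
Rearranging, Q_w = Q_r·(C_std − C_b)/(C_e − C_std) = 44.5·(0.0281 − 0.0029) / (0.47 − 0.0281) = 2.538 m³/s.

2.54 m³/s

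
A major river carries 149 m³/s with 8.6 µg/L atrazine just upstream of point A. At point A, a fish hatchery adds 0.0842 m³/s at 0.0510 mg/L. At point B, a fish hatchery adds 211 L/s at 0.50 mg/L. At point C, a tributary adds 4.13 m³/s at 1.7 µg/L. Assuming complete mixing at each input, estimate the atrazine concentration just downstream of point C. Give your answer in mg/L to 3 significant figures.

8.6 µg/L = 0.0086 mg/L.
After input A: C = (149·0.0086 + 0.0842·0.051) / 149.1 = 0.008624 mg/L.
211 L/s = 0.211 m³/s.
After input B: C = (149.1·0.008624 + 0.211·0.5) / 149.3 = 0.009318 mg/L.
1.7 µg/L = 0.0017 mg/L.
After input C: C = (149.3·0.009318 + 4.13·0.0017) / 153.4 = 0.009113 mg/L.

0.00911 mg/L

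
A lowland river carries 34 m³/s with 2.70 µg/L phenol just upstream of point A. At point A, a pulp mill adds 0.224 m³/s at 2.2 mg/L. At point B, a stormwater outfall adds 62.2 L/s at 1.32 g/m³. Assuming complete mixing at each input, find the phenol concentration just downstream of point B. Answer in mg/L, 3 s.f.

0.0194 mg/L

2.70 µg/L = 0.0027 mg/L.
After input A: C = (34·0.0027 + 0.224·2.2) / 34.22 = 0.01708 mg/L.
62.2 L/s = 0.0622 m³/s.
After input B: C = (34.22·0.01708 + 0.0622·1.32) / 34.29 = 0.01945 mg/L.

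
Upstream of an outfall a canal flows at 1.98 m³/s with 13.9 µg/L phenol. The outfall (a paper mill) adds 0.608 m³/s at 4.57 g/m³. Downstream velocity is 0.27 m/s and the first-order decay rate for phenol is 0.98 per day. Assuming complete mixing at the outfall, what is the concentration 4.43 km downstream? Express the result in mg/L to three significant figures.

13.9 µg/L = 0.0139 mg/L.
After complete mixing, C₀ = (0.608·4.57 + 1.98·0.0139) / 2.588 = 1.084 mg/L.
Travel time t = 4430 m / 0.27 m/s = 1.641e+04 s = 0.1899 d.
C = 1.084·exp(−0.98·0.1899) = 1.084·0.8302 = 0.9001 mg/L.

0.900 mg/L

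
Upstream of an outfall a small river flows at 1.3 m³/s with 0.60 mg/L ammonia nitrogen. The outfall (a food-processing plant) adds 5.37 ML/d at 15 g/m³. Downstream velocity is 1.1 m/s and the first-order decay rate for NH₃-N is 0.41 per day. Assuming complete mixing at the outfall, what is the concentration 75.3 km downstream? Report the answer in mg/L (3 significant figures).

0.908 mg/L

5.37 ML/d = 0.06215 m³/s.
After complete mixing, C₀ = (0.06215·15 + 1.3·0.6) / 1.362 = 1.257 mg/L.
Travel time t = 7.53e+04 m / 1.1 m/s = 6.845e+04 s = 0.7923 d.
C = 1.257·exp(−0.41·0.7923) = 1.257·0.7226 = 0.9084 mg/L.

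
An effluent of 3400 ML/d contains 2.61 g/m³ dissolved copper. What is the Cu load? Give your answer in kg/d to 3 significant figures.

8870 kg/d

3400 ML/d = 39.35 m³/s.
Mass flux = Q·C = 39.35 m³/s × 2.61 g/m³ = 102.7 g/s.
= 102.7 g/s × 86.4 = 8874 kg/d.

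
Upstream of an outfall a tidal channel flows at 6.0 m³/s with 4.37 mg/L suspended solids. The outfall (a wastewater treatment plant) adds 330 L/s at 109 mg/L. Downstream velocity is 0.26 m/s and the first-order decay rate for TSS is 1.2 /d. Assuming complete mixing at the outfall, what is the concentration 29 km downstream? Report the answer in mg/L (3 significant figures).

2.09 mg/L

330 L/s = 0.33 m³/s.
After complete mixing, C₀ = (0.33·109 + 6·4.37) / 6.33 = 9.825 mg/L.
Travel time t = 2.9e+04 m / 0.26 m/s = 1.115e+05 s = 1.291 d.
C = 9.825·exp(−1.2·1.291) = 9.825·0.2124 = 2.087 mg/L.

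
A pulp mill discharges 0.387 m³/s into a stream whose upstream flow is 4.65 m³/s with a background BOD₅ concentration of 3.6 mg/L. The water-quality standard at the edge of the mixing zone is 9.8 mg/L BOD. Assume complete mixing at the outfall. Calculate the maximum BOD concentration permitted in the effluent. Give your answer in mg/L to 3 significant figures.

84.3 mg/L

Mass balance: 9.8·5.037 = 0.387·Cₑ + 4.65·3.6.
Cₑ = (49.36 − 16.74) / 0.387 = 84.3 mg/L.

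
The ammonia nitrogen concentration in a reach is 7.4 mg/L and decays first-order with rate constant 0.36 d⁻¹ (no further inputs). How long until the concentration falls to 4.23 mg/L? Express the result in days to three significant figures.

t = ln(C₀/C)/k = ln(7.4/4.23)/0.36 = 0.5593/0.36 = 1.554 d.

1.55 d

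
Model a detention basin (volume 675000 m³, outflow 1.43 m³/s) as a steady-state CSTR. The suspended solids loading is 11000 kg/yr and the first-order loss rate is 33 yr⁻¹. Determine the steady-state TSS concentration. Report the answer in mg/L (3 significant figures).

Outflow Q = 1.43 m³/s × 3.156e+07 s/yr = 4.513e+07 m³/yr.
Steady-state CSTR mass balance: W = Q·C + k·V·C, so C = W/(Q + kV).
Q + kV = 4.513e+07 + 33·675000 = 6.74e+07 m³/yr.
C = 11000/6.74e+07 = 0.0001632 kg/m³ = 0.1632 mg/L.

0.163 mg/L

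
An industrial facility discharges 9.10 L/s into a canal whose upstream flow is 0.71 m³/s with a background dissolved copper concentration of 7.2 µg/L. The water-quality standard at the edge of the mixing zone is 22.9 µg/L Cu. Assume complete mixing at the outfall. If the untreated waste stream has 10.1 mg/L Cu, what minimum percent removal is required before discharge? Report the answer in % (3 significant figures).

87.6 %

9.10 L/s = 0.0091 m³/s.
7.2 µg/L = 0.0072 mg/L.
22.9 µg/L = 0.0229 mg/L.
Mass balance: 0.0229·0.7191 = 0.0091·Cₑ + 0.71·0.0072.
Cₑ = (0.01647 − 0.005112) / 0.0091 = 1.248 mg/L.
Required removal = 1 − 1.248/10.1 = 87.65 %.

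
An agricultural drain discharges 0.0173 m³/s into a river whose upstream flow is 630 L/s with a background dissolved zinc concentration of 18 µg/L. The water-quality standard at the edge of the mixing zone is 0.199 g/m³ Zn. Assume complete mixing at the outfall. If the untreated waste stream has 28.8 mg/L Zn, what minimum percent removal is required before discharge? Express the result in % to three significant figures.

630 L/s = 0.63 m³/s.
18 µg/L = 0.018 mg/L.
Mass balance: 0.199·0.6473 = 0.0173·Cₑ + 0.63·0.018.
Cₑ = (0.1288 − 0.01134) / 0.0173 = 6.79 mg/L.
Required removal = 1 − 6.79/28.8 = 76.42 %.

76.4 %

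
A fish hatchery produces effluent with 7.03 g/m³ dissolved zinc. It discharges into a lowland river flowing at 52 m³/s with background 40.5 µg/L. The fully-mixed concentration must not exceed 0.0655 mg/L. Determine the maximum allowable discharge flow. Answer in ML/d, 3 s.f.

16.1 ML/d

40.5 µg/L = 0.0405 mg/L.
Mass balance at complete mixing: C_std·(Q_w + Q_r) = Q_w·C_e + Q_r·C_b.
Rearranging, Q_w = Q_r·(C_std − C_b)/(C_e − C_std) = 52·(0.0655 − 0.0405) / (7.03 − 0.0655) = 0.1867 m³/s.
= 16.13 ML/d.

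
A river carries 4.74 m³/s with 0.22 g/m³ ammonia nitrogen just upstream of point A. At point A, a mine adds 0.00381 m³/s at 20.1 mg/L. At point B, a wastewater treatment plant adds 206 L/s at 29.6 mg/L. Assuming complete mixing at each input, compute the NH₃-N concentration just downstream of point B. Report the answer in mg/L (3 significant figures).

After input A: C = (4.74·0.22 + 0.00381·20.1) / 4.744 = 0.236 mg/L.
206 L/s = 0.206 m³/s.
After input B: C = (4.744·0.236 + 0.206·29.6) / 4.95 = 1.458 mg/L.

1.46 mg/L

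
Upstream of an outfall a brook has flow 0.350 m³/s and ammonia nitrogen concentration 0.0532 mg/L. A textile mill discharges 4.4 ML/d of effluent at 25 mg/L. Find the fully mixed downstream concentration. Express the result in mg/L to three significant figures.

3.22 mg/L

4.4 ML/d = 0.05093 m³/s.
Conservation of mass across the mixing zone: C = (0.05093·25 + 0.35·0.0532) / (0.05093 + 0.35) = 1.292/0.4009 = 3.222 mg/L.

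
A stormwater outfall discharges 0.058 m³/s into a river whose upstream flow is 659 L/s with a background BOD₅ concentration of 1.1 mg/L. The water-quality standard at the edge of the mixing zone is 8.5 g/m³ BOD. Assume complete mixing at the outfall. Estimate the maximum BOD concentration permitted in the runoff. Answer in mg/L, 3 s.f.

659 L/s = 0.659 m³/s.
Mass balance: 8.5·0.717 = 0.058·Cₑ + 0.659·1.1.
Cₑ = (6.095 − 0.7249) / 0.058 = 92.58 mg/L.

92.6 mg/L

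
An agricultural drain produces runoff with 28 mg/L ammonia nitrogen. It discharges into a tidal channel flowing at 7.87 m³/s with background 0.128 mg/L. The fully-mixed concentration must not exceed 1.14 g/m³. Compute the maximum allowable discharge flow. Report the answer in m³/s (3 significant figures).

Mass balance at complete mixing: C_std·(Q_w + Q_r) = Q_w·C_e + Q_r·C_b.
Rearranging, Q_w = Q_r·(C_std − C_b)/(C_e − C_std) = 7.87·(1.14 − 0.128) / (28 − 1.14) = 0.2965 m³/s.

0.297 m³/s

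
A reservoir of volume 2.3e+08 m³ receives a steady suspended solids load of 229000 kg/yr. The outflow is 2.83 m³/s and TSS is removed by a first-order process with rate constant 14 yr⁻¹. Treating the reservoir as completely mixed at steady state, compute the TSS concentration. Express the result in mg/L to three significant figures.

Outflow Q = 2.83 m³/s × 3.156e+07 s/yr = 8.931e+07 m³/yr.
Steady-state CSTR mass balance: W = Q·C + k·V·C, so C = W/(Q + kV).
Q + kV = 8.931e+07 + 14·2.3e+08 = 3.309e+09 m³/yr.
C = 229000/3.309e+09 = 6.92e-05 kg/m³ = 0.0692 mg/L.

0.0692 mg/L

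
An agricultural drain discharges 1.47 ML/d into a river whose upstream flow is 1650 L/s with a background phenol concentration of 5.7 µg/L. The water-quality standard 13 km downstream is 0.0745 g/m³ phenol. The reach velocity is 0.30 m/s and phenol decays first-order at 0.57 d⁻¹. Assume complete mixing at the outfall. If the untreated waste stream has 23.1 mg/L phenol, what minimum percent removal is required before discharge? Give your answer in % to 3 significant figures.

60.3 %

1.47 ML/d = 0.01701 m³/s.
1650 L/s = 1.65 m³/s.
5.7 µg/L = 0.0057 mg/L.
Travel time to the compliance point: t = 1.3e+04/0.30 = 4.333e+04 s = 0.5015 d; decay factor exp(−0.57·0.5015) = 0.7514.
So the concentration just after mixing may be at most 0.0745/0.7514 = 0.09915 mg/L.
Mass balance: 0.09915·1.667 = 0.01701·Cₑ + 1.65·0.0057.
Cₑ = (0.1653 − 0.009405) / 0.01701 = 9.162 mg/L.
Required removal = 1 − 9.162/23.1 = 60.34 %.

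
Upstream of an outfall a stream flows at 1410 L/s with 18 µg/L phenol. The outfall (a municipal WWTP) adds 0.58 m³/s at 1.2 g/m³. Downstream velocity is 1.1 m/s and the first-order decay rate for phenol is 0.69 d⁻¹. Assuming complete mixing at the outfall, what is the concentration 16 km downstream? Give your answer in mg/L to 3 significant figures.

1410 L/s = 1.41 m³/s.
18 µg/L = 0.018 mg/L.
After complete mixing, C₀ = (0.58·1.2 + 1.41·0.018) / 1.99 = 0.3625 mg/L.
Travel time t = 1.6e+04 m / 1.1 m/s = 1.455e+04 s = 0.1684 d.
C = 0.3625·exp(−0.69·0.1684) = 0.3625·0.8903 = 0.3227 mg/L.

0.323 mg/L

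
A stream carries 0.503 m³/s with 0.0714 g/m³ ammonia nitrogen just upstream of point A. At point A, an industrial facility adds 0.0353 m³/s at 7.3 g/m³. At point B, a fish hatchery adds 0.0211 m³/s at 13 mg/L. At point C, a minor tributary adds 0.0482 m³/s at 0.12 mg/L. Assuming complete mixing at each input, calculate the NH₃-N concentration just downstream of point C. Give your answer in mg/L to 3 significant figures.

After input A: C = (0.503·0.0714 + 0.0353·7.3) / 0.5383 = 0.5454 mg/L.
After input B: C = (0.5383·0.5454 + 0.0211·13) / 0.5594 = 1.015 mg/L.
After input C: C = (0.5594·1.015 + 0.0482·0.12) / 0.6076 = 0.9442 mg/L.

0.944 mg/L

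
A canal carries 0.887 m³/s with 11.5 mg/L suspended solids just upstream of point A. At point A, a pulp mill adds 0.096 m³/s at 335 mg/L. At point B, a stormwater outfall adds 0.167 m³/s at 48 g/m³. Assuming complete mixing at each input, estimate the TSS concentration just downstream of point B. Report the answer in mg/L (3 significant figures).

After input A: C = (0.887·11.5 + 0.096·335) / 0.983 = 43.09 mg/L.
After input B: C = (0.983·43.09 + 0.167·48) / 1.15 = 43.81 mg/L.

43.8 mg/L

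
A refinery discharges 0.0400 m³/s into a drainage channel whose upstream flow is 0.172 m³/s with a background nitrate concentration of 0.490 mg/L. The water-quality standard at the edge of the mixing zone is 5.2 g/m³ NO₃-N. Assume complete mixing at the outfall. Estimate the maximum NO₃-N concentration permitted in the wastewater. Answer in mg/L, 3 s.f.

Mass balance: 5.2·0.212 = 0.04·Cₑ + 0.172·0.49.
Cₑ = (1.102 − 0.08428) / 0.04 = 25.45 mg/L.

25.5 mg/L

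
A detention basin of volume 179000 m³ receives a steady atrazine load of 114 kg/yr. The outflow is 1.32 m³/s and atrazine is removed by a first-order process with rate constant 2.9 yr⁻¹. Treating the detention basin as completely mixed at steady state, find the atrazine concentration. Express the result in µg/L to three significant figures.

2.70 µg/L

Outflow Q = 1.32 m³/s × 3.156e+07 s/yr = 4.166e+07 m³/yr.
Steady-state CSTR mass balance: W = Q·C + k·V·C, so C = W/(Q + kV).
Q + kV = 4.166e+07 + 2.9·179000 = 4.218e+07 m³/yr.
C = 114/4.218e+07 = 2.703e-06 kg/m³ = 0.002703 mg/L = 2.703 µg/L.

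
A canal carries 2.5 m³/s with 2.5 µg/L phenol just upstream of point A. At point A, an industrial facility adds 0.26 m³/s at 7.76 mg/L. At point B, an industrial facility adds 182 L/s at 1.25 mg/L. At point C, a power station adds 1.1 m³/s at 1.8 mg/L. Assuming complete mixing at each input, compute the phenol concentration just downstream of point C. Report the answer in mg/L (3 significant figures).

1.05 mg/L

2.5 µg/L = 0.0025 mg/L.
After input A: C = (2.5·0.0025 + 0.26·7.76) / 2.76 = 0.7333 mg/L.
182 L/s = 0.182 m³/s.
After input B: C = (2.76·0.7333 + 0.182·1.25) / 2.942 = 0.7652 mg/L.
After input C: C = (2.942·0.7652 + 1.1·1.8) / 4.042 = 1.047 mg/L.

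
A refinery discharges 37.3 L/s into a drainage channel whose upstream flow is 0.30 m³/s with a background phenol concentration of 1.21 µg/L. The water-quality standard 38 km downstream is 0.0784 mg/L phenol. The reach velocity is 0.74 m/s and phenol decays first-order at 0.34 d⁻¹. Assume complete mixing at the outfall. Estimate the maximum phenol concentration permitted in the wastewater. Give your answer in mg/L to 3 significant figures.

0.858 mg/L

37.3 L/s = 0.0373 m³/s.
1.21 µg/L = 0.00121 mg/L.
Travel time to the compliance point: t = 3.8e+04/0.74 = 5.135e+04 s = 0.5943 d; decay factor exp(−0.34·0.5943) = 0.817.
So the concentration just after mixing may be at most 0.0784/0.817 = 0.09596 mg/L.
Mass balance: 0.09596·0.3373 = 0.0373·Cₑ + 0.3·0.00121.
Cₑ = (0.03237 − 0.000363) / 0.0373 = 0.858 mg/L.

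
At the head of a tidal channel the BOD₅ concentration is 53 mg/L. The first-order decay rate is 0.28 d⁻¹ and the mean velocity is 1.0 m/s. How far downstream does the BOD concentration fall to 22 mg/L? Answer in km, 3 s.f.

From C = C₀·e^(−kt), t = ln(C₀/C)/k = ln(53/22)/0.28 = 0.8792/0.28 = 3.14 d.
Distance = v·t = 1.0 m/s × 2.713e+05 s = 2.713e+05 m = 271.3 km.

271 km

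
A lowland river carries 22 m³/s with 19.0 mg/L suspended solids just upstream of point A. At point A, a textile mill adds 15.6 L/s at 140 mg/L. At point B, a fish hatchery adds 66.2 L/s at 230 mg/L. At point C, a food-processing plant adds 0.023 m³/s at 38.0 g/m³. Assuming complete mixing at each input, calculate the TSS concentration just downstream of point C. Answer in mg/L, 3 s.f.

15.6 L/s = 0.0156 m³/s.
After input A: C = (22·19 + 0.0156·140) / 22.02 = 19.09 mg/L.
66.2 L/s = 0.0662 m³/s.
After input B: C = (22.02·19.09 + 0.0662·230) / 22.08 = 19.72 mg/L.
After input C: C = (22.08·19.72 + 0.023·38) / 22.1 = 19.74 mg/L.

19.7 mg/L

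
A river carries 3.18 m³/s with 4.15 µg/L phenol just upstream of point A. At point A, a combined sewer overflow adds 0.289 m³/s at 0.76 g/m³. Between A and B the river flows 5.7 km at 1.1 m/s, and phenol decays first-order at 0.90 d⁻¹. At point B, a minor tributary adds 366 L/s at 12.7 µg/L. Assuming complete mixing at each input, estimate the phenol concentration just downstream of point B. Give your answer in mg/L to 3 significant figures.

4.15 µg/L = 0.00415 mg/L.
After input A: C = (3.18·0.00415 + 0.289·0.76) / 3.469 = 0.06712 mg/L.
Over the 5.7 km reach to input B (t = 5182 s = 0.05997 d), decay gives C = 0.06712·exp(−0.90·0.05997) = 0.06359 mg/L.
366 L/s = 0.366 m³/s.
12.7 µg/L = 0.0127 mg/L.
After input B: C = (3.469·0.06359 + 0.366·0.0127) / 3.835 = 0.05874 mg/L.

0.0587 mg/L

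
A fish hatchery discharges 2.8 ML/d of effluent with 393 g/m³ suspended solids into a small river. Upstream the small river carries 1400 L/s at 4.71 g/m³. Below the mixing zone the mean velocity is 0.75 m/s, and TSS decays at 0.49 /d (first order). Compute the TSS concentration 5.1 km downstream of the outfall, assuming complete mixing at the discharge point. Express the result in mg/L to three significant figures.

2.8 ML/d = 0.03241 m³/s.
1400 L/s = 1.4 m³/s.
After complete mixing, C₀ = (0.03241·393 + 1.4·4.71) / 1.432 = 13.49 mg/L.
Travel time t = 5100 m / 0.75 m/s = 6800 s = 0.0787 d.
C = 13.49·exp(−0.49·0.0787) = 13.49·0.9622 = 12.98 mg/L.

13.0 mg/L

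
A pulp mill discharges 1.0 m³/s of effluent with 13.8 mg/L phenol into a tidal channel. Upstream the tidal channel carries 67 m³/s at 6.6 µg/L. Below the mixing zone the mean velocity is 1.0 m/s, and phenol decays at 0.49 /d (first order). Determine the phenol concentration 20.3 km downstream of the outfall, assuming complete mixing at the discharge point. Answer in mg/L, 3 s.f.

6.6 µg/L = 0.0066 mg/L.
After complete mixing, C₀ = (1·13.8 + 67·0.0066) / 68 = 0.2094 mg/L.
Travel time t = 2.03e+04 m / 1.0 m/s = 2.03e+04 s = 0.235 d.
C = 0.2094·exp(−0.49·0.235) = 0.2094·0.8913 = 0.1867 mg/L.

0.187 mg/L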